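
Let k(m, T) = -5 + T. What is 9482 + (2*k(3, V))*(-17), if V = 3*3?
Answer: 9346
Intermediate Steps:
V = 9
9482 + (2*k(3, V))*(-17) = 9482 + (2*(-5 + 9))*(-17) = 9482 + (2*4)*(-17) = 9482 + 8*(-17) = 9482 - 136 = 9346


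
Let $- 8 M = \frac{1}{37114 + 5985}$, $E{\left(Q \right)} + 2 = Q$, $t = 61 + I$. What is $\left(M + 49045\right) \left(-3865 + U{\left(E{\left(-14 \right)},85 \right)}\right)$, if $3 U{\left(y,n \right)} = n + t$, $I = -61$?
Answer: $- \frac{97318912542445}{517188} \approx -1.8817 \cdot 10^{8}$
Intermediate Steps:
$t = 0$ ($t = 61 - 61 = 0$)
$E{\left(Q \right)} = -2 + Q$
$U{\left(y,n \right)} = \frac{n}{3}$ ($U{\left(y,n \right)} = \frac{n + 0}{3} = \frac{n}{3}$)
$M = - \frac{1}{344792}$ ($M = - \frac{1}{8 \left(37114 + 5985\right)} = - \frac{1}{8 \cdot 43099} = \left(- \frac{1}{8}\right) \frac{1}{43099} = - \frac{1}{344792} \approx -2.9003 \cdot 10^{-6}$)
$\left(M + 49045\right) \left(-3865 + U{\left(E{\left(-14 \right)},85 \right)}\right) = \left(- \frac{1}{344792} + 49045\right) \left(-3865 + \frac{1}{3} \cdot 85\right) = \frac{16910323639 \left(-3865 + \frac{85}{3}\right)}{344792} = \frac{16910323639}{344792} \left(- \frac{11510}{3}\right) = - \frac{97318912542445}{517188}$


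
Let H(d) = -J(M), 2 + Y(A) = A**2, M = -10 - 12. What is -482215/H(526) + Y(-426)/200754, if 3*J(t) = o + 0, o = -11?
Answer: -145208887058/1104147 ≈ -1.3151e+5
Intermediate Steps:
M = -22
J(t) = -11/3 (J(t) = (-11 + 0)/3 = (1/3)*(-11) = -11/3)
Y(A) = -2 + A**2
H(d) = 11/3 (H(d) = -1*(-11/3) = 11/3)
-482215/H(526) + Y(-426)/200754 = -482215/11/3 + (-2 + (-426)**2)/200754 = -482215*3/11 + (-2 + 181476)*(1/200754) = -1446645/11 + 181474*(1/200754) = -1446645/11 + 90737/100377 = -145208887058/1104147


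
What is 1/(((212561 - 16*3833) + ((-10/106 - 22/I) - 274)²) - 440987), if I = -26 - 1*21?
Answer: -6205081/1333364390465 ≈ -4.6537e-6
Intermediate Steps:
I = -47 (I = -26 - 21 = -47)
1/(((212561 - 16*3833) + ((-10/106 - 22/I) - 274)²) - 440987) = 1/(((212561 - 16*3833) + ((-10/106 - 22/(-47)) - 274)²) - 440987) = 1/(((212561 - 61328) + ((-10*1/106 - 22*(-1/47)) - 274)²) - 440987) = 1/((151233 + ((-5/53 + 22/47) - 274)²) - 440987) = 1/((151233 + (931/2491 - 274)²) - 440987) = 1/((151233 + (-681603/2491)²) - 440987) = 1/((151233 + 464582649609/6205081) - 440987) = 1/(1402995664482/6205081 - 440987) = 1/(-1333364390465/6205081) = -6205081/1333364390465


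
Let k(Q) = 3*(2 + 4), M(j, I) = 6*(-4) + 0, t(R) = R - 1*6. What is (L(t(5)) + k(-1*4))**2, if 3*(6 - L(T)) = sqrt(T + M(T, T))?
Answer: 5159/9 - 80*I ≈ 573.22 - 80.0*I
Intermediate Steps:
t(R) = -6 + R (t(R) = R - 6 = -6 + R)
M(j, I) = -24 (M(j, I) = -24 + 0 = -24)
L(T) = 6 - sqrt(-24 + T)/3 (L(T) = 6 - sqrt(T - 24)/3 = 6 - sqrt(-24 + T)/3)
k(Q) = 18 (k(Q) = 3*6 = 18)
(L(t(5)) + k(-1*4))**2 = ((6 - sqrt(-24 + (-6 + 5))/3) + 18)**2 = ((6 - sqrt(-24 - 1)/3) + 18)**2 = ((6 - 5*I/3) + 18)**2 = (24 - 5*I/3)**2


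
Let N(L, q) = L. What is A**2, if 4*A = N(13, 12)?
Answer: 169/16 ≈ 10.563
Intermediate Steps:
A = 13/4 (A = (1/4)*13 = 13/4 ≈ 3.2500)
A**2 = (13/4)**2 = 169/16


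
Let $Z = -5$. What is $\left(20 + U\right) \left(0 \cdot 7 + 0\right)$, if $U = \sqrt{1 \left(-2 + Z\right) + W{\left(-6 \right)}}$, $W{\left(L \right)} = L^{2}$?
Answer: $0$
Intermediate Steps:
$U = \sqrt{29}$ ($U = \sqrt{1 \left(-2 - 5\right) + \left(-6\right)^{2}} = \sqrt{1 \left(-7\right) + 36} = \sqrt{-7 + 36} = \sqrt{29} \approx 5.3852$)
$\left(20 + U\right) \left(0 \cdot 7 + 0\right) = \left(20 + \sqrt{29}\right) \left(0 \cdot 7 + 0\right) = \left(20 + \sqrt{29}\right) \left(0 + 0\right) = \left(20 + \sqrt{29}\right) 0 = 0$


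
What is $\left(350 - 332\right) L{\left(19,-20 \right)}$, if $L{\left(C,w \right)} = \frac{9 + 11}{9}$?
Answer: $40$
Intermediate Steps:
$L{\left(C,w \right)} = \frac{20}{9}$ ($L{\left(C,w \right)} = 20 \cdot \frac{1}{9} = \frac{20}{9}$)
$\left(350 - 332\right) L{\left(19,-20 \right)} = \left(350 - 332\right) \frac{20}{9} = 18 \cdot \frac{20}{9} = 40$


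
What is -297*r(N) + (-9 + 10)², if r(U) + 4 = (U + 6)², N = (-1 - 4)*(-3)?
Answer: -129788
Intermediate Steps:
N = 15 (N = -5*(-3) = 15)
r(U) = -4 + (6 + U)² (r(U) = -4 + (U + 6)² = -4 + (6 + U)²)
-297*r(N) + (-9 + 10)² = -297*(-4 + (6 + 15)²) + (-9 + 10)² = -297*(-4 + 21²) + 1² = -297*(-4 + 441) + 1 = -297*437 + 1 = -129789 + 1 = -129788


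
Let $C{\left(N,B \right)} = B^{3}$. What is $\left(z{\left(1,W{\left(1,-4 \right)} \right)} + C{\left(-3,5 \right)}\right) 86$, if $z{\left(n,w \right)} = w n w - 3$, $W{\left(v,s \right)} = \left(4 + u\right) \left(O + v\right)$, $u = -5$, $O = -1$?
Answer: $10492$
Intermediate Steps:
$W{\left(v,s \right)} = 1 - v$ ($W{\left(v,s \right)} = \left(4 - 5\right) \left(-1 + v\right) = - (-1 + v) = 1 - v$)
$z{\left(n,w \right)} = -3 + n w^{2}$ ($z{\left(n,w \right)} = n w w - 3 = n w^{2} - 3 = -3 + n w^{2}$)
$\left(z{\left(1,W{\left(1,-4 \right)} \right)} + C{\left(-3,5 \right)}\right) 86 = \left(\left(-3 + 1 \left(1 - 1\right)^{2}\right) + 5^{3}\right) 86 = \left(\left(-3 + 1 \left(1 - 1\right)^{2}\right) + 125\right) 86 = \left(\left(-3 + 1 \cdot 0^{2}\right) + 125\right) 86 = \left(\left(-3 + 1 \cdot 0\right) + 125\right) 86 = \left(\left(-3 + 0\right) + 125\right) 86 = \left(-3 + 125\right) 86 = 122 \cdot 86 = 10492$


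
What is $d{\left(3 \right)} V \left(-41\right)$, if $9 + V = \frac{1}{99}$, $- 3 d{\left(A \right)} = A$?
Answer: $- \frac{36490}{99} \approx -368.59$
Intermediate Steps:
$d{\left(A \right)} = - \frac{A}{3}$
$V = - \frac{890}{99}$ ($V = -9 + \frac{1}{99} = - \frac{890}{99} \approx -8.9899$)
$d{\left(3 \right)} V \left(-41\right) = \left(- \frac{1}{3}\right) 3 \left(- \frac{890}{99}\right) \left(-41\right) = \left(-1\right) \left(- \frac{890}{99}\right) \left(-41\right) = \frac{890}{99} \left(-41\right) = - \frac{36490}{99}$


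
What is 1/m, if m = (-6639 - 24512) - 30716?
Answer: -1/61867 ≈ -1.6164e-5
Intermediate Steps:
m = -61867 (m = -31151 - 30716 = -61867)
1/m = 1/(-61867) = -1/61867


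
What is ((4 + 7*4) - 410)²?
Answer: 142884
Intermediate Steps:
((4 + 7*4) - 410)² = ((4 + 28) - 410)² = (32 - 410)² = (-378)² = 142884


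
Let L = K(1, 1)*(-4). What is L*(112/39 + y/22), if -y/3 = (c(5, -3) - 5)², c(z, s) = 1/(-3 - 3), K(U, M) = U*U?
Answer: 879/286 ≈ 3.0734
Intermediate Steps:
K(U, M) = U²
c(z, s) = -⅙ (c(z, s) = 1/(-6) = -⅙)
y = -961/12 (y = -3*(-⅙ - 5)² = -3*(-31/6)² = -3*961/36 = -961/12 ≈ -80.083)
L = -4 (L = 1²*(-4) = 1*(-4) = -4)
L*(112/39 + y/22) = -4*(112/39 - 961/12/22) = -4*(112*(1/39) - 961/12*1/22) = -4*(112/39 - 961/264) = -4*(-879/1144) = 879/286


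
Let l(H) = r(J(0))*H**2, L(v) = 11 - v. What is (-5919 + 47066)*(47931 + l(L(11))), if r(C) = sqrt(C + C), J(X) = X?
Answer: 1972216857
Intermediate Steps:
r(C) = sqrt(2)*sqrt(C) (r(C) = sqrt(2*C) = sqrt(2)*sqrt(C))
l(H) = 0 (l(H) = (sqrt(2)*sqrt(0))*H**2 = (sqrt(2)*0)*H**2 = 0*H**2 = 0)
(-5919 + 47066)*(47931 + l(L(11))) = (-5919 + 47066)*(47931 + 0) = 41147*47931 = 1972216857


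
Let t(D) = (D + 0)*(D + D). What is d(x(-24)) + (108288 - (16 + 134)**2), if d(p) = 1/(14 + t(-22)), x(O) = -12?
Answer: 84243817/982 ≈ 85788.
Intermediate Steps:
t(D) = 2*D**2 (t(D) = D*(2*D) = 2*D**2)
d(p) = 1/982 (d(p) = 1/(14 + 2*(-22)**2) = 1/(14 + 2*484) = 1/(14 + 968) = 1/982)
d(x(-24)) + (108288 - (16 + 134)**2) = 1/982 + (108288 - (16 + 134)**2) = 1/982 + (108288 - 1*150**2) = 1/982 + (108288 - 1*22500) = 1/982 + (108288 - 22500) = 1/982 + 85788 = 84243817/982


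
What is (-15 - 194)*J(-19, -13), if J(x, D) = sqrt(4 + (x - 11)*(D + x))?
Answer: -418*sqrt(241) ≈ -6489.1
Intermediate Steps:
J(x, D) = sqrt(4 + (-11 + x)*(D + x))
(-15 - 194)*J(-19, -13) = (-15 - 194)*sqrt(4 + (-19)**2 - 11*(-13) - 11*(-19) - 13*(-19)) = -209*sqrt(4 + 361 + 143 + 209 + 247) = -418*sqrt(241)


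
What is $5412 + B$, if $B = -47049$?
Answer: $-41637$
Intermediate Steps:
$5412 + B = 5412 - 47049 = -41637$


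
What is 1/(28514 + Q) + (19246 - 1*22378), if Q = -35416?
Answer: -21617065/6902 ≈ -3132.0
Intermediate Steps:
1/(28514 + Q) + (19246 - 1*22378) = 1/(28514 - 35416) + (19246 - 1*22378) = 1/(-6902) + (19246 - 22378) = -1/6902 - 3132 = -21617065/6902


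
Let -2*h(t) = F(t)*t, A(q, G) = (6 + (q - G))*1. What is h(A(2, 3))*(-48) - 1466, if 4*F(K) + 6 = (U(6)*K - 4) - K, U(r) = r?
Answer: -1016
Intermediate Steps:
A(q, G) = 6 + q - G (A(q, G) = (6 + q - G)*1 = 6 + q - G)
F(K) = -5/2 + 5*K/4 (F(K) = -3/2 + ((6*K - 4) - K)/4 = -3/2 + ((-4 + 6*K) - K)/4 = -3/2 + (-4 + 5*K)/4 = -3/2 + (-1 + 5*K/4) = -5/2 + 5*K/4)
h(t) = -t*(-5/2 + 5*t/4)/2 (h(t) = -(-5/2 + 5*t/4)*t/2 = -t*(-5/2 + 5*t/4)/2)
h(A(2, 3))*(-48) - 1466 = (5*(6 + 2 - 1*3)*(2 - (6 + 2 - 1*3))/8)*(-48) - 1466 = (5*(6 + 2 - 3)*(2 - (6 + 2 - 3))/8)*(-48) - 1466 = ((5/8)*5*(2 - 1*5))*(-48) - 1466 = ((5/8)*5*(2 - 5))*(-48) - 1466 = ((5/8)*5*(-3))*(-48) - 1466 = -75/8*(-48) - 1466 = 450 - 1466 = -1016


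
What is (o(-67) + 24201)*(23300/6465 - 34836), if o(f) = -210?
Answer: -360171189136/431 ≈ -8.3566e+8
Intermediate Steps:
(o(-67) + 24201)*(23300/6465 - 34836) = (-210 + 24201)*(23300/6465 - 34836) = 23991*(23300*(1/6465) - 34836) = 23991*(4660/1293 - 34836) = 23991*(-45038288/1293) = -360171189136/431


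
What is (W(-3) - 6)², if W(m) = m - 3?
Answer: 144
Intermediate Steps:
W(m) = -3 + m
(W(-3) - 6)² = ((-3 - 3) - 6)² = (-6 - 6)² = (-12)² = 144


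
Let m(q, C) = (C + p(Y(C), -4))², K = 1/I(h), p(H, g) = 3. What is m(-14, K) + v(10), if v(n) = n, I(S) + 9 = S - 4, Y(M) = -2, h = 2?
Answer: 2234/121 ≈ 18.463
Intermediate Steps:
I(S) = -13 + S (I(S) = -9 + (S - 4) = -9 + (-4 + S) = -13 + S)
K = -1/11 (K = 1/(-13 + 2) = 1/(-11) = -1/11 ≈ -0.090909)
m(q, C) = (3 + C)² (m(q, C) = (C + 3)² = (3 + C)²)
m(-14, K) + v(10) = (3 - 1/11)² + 10 = (32/11)² + 10 = 1024/121 + 10 = 2234/121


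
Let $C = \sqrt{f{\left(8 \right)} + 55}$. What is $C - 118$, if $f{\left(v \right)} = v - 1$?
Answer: $-118 + \sqrt{62} \approx -110.13$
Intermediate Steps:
$f{\left(v \right)} = -1 + v$
$C = \sqrt{62}$ ($C = \sqrt{\left(-1 + 8\right) + 55} = \sqrt{7 + 55} = \sqrt{62} \approx 7.874$)
$C - 118 = \sqrt{62} - 118 = -118 + \sqrt{62}$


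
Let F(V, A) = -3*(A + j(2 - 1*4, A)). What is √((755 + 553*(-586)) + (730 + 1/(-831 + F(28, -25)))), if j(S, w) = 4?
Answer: I*√743208195/48 ≈ 567.96*I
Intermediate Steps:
F(V, A) = -12 - 3*A (F(V, A) = -3*(A + 4) = -3*(4 + A) = -12 - 3*A)
√((755 + 553*(-586)) + (730 + 1/(-831 + F(28, -25)))) = √((755 + 553*(-586)) + (730 + 1/(-831 + (-12 - 3*(-25))))) = √((755 - 324058) + (730 + 1/(-831 + (-12 + 75)))) = √(-323303 + (730 + 1/(-831 + 63))) = √(-323303 + (730 + 1/(-768))) = √(-323303 + (730 - 1/768*1)) = √(-323303 + (730 - 1/768)) = √(-323303 + 560639/768) = √(-247736065/768) = I*√743208195/48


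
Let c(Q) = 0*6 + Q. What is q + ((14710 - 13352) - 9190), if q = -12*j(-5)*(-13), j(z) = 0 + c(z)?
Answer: -8612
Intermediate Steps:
c(Q) = Q (c(Q) = 0 + Q = Q)
j(z) = z (j(z) = 0 + z = z)
q = -780 (q = -12*(-5)*(-13) = 60*(-13) = -780)
q + ((14710 - 13352) - 9190) = -780 + ((14710 - 13352) - 9190) = -780 + (1358 - 9190) = -780 - 7832 = -8612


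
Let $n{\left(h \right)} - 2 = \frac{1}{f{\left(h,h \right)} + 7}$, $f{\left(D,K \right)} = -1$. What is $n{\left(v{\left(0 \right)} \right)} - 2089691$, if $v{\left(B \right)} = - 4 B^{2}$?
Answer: $- \frac{12538133}{6} \approx -2.0897 \cdot 10^{6}$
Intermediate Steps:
$n{\left(h \right)} = \frac{13}{6}$ ($n{\left(h \right)} = 2 + \frac{1}{-1 + 7} = 2 + \frac{1}{6} = \frac{13}{6}$)
$n{\left(v{\left(0 \right)} \right)} - 2089691 = \frac{13}{6} - 2089691 = - \frac{12538133}{6}$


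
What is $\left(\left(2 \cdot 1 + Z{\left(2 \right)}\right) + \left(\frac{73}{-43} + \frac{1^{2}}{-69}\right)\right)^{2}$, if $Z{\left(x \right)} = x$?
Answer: $\frac{46076944}{8803089} \approx 5.2342$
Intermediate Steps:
$\left(\left(2 \cdot 1 + Z{\left(2 \right)}\right) + \left(\frac{73}{-43} + \frac{1^{2}}{-69}\right)\right)^{2} = \left(\left(2 \cdot 1 + 2\right) + \left(\frac{73}{-43} + \frac{1^{2}}{-69}\right)\right)^{2} = \left(\left(2 + 2\right) + \left(73 \left(- \frac{1}{43}\right) + 1 \left(- \frac{1}{69}\right)\right)\right)^{2} = \left(4 - \frac{5080}{2967}\right)^{2} = \left(\frac{6788}{2967}\right)^{2} = \frac{46076944}{8803089}$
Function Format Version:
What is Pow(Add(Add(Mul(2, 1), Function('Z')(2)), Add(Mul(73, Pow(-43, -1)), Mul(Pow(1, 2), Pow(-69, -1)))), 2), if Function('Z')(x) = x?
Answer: Rational(46076944, 8803089) ≈ 5.2342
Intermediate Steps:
Pow(Add(Add(Mul(2, 1), Function('Z')(2)), Add(Mul(73, Pow(-43, -1)), Mul(Pow(1, 2), Pow(-69, -1)))), 2) = Pow(Add(Add(Mul(2, 1), 2), Add(Mul(73, Pow(-43, -1)), Mul(Pow(1, 2), Pow(-69, -1)))), 2) = Pow(Add(Add(2, 2), Add(Mul(73, Rational(-1, 43)), Mul(1, Rational(-1, 69)))), 2) = Pow(Add(4, Add(Rational(-73, 43), Rational(-1, 69))), 2) = Pow(Add(4, Rational(-5080, 2967)), 2) = Pow(Rational(6788, 2967), 2) = Rational(46076944, 8803089)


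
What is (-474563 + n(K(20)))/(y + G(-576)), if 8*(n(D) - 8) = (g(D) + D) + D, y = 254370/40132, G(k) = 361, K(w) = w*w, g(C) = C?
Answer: -9519410730/7371011 ≈ -1291.5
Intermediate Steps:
K(w) = w²
y = 127185/20066 (y = 254370*(1/40132) = 127185/20066 ≈ 6.3383)
n(D) = 8 + 3*D/8 (n(D) = 8 + ((D + D) + D)/8 = 8 + (2*D + D)/8 = 8 + (3*D)/8 = 8 + 3*D/8)
(-474563 + n(K(20)))/(y + G(-576)) = (-474563 + (8 + (3/8)*20²))/(127185/20066 + 361) = (-474563 + (8 + (3/8)*400))/(7371011/20066) = (-474563 + (8 + 150))*(20066/7371011) = (-474563 + 158)*(20066/7371011) = -474405*20066/7371011 = -9519410730/7371011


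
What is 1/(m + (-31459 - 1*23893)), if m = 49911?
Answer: -1/5441 ≈ -0.00018379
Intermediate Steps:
1/(m + (-31459 - 1*23893)) = 1/(49911 + (-31459 - 1*23893)) = 1/(49911 + (-31459 - 23893)) = 1/(49911 - 55352) = 1/(-5441) = -1/5441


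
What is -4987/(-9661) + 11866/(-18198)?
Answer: -11942000/87905439 ≈ -0.13585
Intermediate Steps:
-4987/(-9661) + 11866/(-18198) = -4987*(-1/9661) + 11866*(-1/18198) = 4987/9661 - 5933/9099 = -11942000/87905439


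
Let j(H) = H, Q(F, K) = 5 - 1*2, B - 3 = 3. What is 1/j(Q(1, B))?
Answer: ⅓ ≈ 0.33333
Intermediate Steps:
B = 6 (B = 3 + 3 = 6)
Q(F, K) = 3 (Q(F, K) = 5 - 2 = 3)
1/j(Q(1, B)) = 1/3 = ⅓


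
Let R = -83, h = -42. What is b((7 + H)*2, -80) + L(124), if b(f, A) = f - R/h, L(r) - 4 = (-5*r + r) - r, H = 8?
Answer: -24695/42 ≈ -587.98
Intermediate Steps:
L(r) = 4 - 5*r (L(r) = 4 + ((-5*r + r) - r) = 4 + (-4*r - r) = 4 - 5*r)
b(f, A) = -83/42 + f (b(f, A) = f - (-83)/(-42) = f - (-83)*(-1)/42 = f - 1*83/42 = f - 83/42 = -83/42 + f)
b((7 + H)*2, -80) + L(124) = (-83/42 + (7 + 8)*2) + (4 - 5*124) = (-83/42 + 15*2) + (4 - 620) = (-83/42 + 30) - 616 = 1177/42 - 616 = -24695/42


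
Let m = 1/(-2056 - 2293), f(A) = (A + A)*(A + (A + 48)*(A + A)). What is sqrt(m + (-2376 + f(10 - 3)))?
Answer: sqrt(160805131753)/4349 ≈ 92.206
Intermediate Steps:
f(A) = 2*A*(A + 2*A*(48 + A)) (f(A) = (2*A)*(A + (48 + A)*(2*A)) = (2*A)*(A + 2*A*(48 + A)) = 2*A*(A + 2*A*(48 + A)))
m = -1/4349 (m = 1/(-4349) = -1/4349 ≈ -0.00022994)
sqrt(m + (-2376 + f(10 - 3))) = sqrt(-1/4349 + (-2376 + (10 - 3)**2*(194 + 4*(10 - 3)))) = sqrt(-1/4349 + (-2376 + 7**2*(194 + 4*7))) = sqrt(-1/4349 + (-2376 + 49*(194 + 28))) = sqrt(-1/4349 + (-2376 + 49*222)) = sqrt(-1/4349 + (-2376 + 10878)) = sqrt(-1/4349 + 8502) = sqrt(36975197/4349) = sqrt(160805131753)/4349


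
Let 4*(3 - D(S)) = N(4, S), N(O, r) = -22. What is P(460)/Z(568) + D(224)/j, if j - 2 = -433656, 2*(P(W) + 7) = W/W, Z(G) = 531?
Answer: -5646529/460540548 ≈ -0.012261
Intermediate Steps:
P(W) = -13/2 (P(W) = -7 + (W/W)/2 = -7 + (½)*1 = -7 + ½ = -13/2)
j = -433654 (j = 2 - 433656 = -433654)
D(S) = 17/2 (D(S) = 3 - ¼*(-22) = 3 + 11/2 = 17/2)
P(460)/Z(568) + D(224)/j = -13/2/531 + (17/2)/(-433654) = -13/2*1/531 + (17/2)*(-1/433654) = -13/1062 - 17/867308 = -5646529/460540548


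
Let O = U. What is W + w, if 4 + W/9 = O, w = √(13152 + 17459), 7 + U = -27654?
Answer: -248985 + √30611 ≈ -2.4881e+5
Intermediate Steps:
U = -27661 (U = -7 - 27654 = -27661)
w = √30611 ≈ 174.96
O = -27661
W = -248985 (W = -36 + 9*(-27661) = -36 - 248949 = -248985)
W + w = -248985 + √30611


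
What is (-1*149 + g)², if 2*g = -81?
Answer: 143641/4 ≈ 35910.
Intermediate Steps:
g = -81/2 (g = (½)*(-81) = -81/2 ≈ -40.500)
(-1*149 + g)² = (-1*149 - 81/2)² = (-149 - 81/2)² = (-379/2)² = 143641/4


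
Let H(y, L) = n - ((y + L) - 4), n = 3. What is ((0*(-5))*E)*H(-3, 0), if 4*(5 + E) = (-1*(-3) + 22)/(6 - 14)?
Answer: 0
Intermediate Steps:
E = -185/32 (E = -5 + ((-1*(-3) + 22)/(6 - 14))/4 = -5 + ((3 + 22)/(-8))/4 = -5 + (25*(-1/8))/4 = -5 + (1/4)*(-25/8) = -5 - 25/32 = -185/32 ≈ -5.7813)
H(y, L) = 7 - L - y (H(y, L) = 3 - ((y + L) - 4) = 3 - ((L + y) - 4) = 3 - (-4 + L + y) = 3 + (4 - L - y) = 7 - L - y)
((0*(-5))*E)*H(-3, 0) = ((0*(-5))*(-185/32))*(7 - 1*0 - 1*(-3)) = (0*(-185/32))*(7 + 0 + 3) = 0*10 = 0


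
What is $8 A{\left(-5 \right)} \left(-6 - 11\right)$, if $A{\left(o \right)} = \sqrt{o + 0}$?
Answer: $- 136 i \sqrt{5} \approx - 304.11 i$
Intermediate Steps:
$A{\left(o \right)} = \sqrt{o}$
$8 A{\left(-5 \right)} \left(-6 - 11\right) = 8 \sqrt{-5} \left(-6 - 11\right) = 8 i \sqrt{5} \left(-17\right) = - 136 i \sqrt{5}$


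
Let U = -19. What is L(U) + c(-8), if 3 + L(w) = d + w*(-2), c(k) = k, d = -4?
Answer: 23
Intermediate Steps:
L(w) = -7 - 2*w (L(w) = -3 + (-4 + w*(-2)) = -3 + (-4 - 2*w) = -7 - 2*w)
L(U) + c(-8) = (-7 - 2*(-19)) - 8 = (-7 + 38) - 8 = 31 - 8 = 23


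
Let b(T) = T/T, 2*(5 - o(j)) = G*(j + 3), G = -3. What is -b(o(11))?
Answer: -1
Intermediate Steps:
o(j) = 19/2 + 3*j/2 (o(j) = 5 - (-3)*(j + 3)/2 = 5 - (-3)*(3 + j)/2 = 5 - (-9 - 3*j)/2 = 5 + (9/2 + 3*j/2) = 19/2 + 3*j/2)
b(T) = 1
-b(o(11)) = -1*1 = -1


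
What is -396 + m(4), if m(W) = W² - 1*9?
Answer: -389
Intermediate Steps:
m(W) = -9 + W² (m(W) = W² - 9 = -9 + W²)
-396 + m(4) = -396 + (-9 + 4²) = -396 + (-9 + 16) = -396 + 7 = -389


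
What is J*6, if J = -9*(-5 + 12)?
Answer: -378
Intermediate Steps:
J = -63 (J = -9*7 = -63)
J*6 = -63*6 = -378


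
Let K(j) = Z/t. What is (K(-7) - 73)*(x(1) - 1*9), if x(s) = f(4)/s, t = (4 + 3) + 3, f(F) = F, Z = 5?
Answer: 725/2 ≈ 362.50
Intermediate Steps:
t = 10 (t = 7 + 3 = 10)
x(s) = 4/s
K(j) = 1/2 (K(j) = 5/10 = 5*(1/10) = 1/2)
(K(-7) - 73)*(x(1) - 1*9) = (1/2 - 73)*(4/1 - 1*9) = -145*(4*1 - 9)/2 = -145*(4 - 9)/2 = -145/2*(-5) = 725/2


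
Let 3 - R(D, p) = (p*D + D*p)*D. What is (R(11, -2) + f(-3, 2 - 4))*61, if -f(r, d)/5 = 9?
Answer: 26962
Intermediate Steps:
f(r, d) = -45 (f(r, d) = -5*9 = -45)
R(D, p) = 3 - 2*p*D² (R(D, p) = 3 - (p*D + D*p)*D = 3 - (D*p + D*p)*D = 3 - 2*D*p*D = 3 - 2*p*D²)
(R(11, -2) + f(-3, 2 - 4))*61 = ((3 - 2*(-2)*11²) - 45)*61 = ((3 - 2*(-2)*121) - 45)*61 = ((3 + 484) - 45)*61 = (487 - 45)*61 = 442*61 = 26962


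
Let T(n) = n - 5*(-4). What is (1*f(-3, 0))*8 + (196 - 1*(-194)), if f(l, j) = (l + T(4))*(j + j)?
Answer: 390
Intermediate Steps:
T(n) = 20 + n (T(n) = n + 20 = 20 + n)
f(l, j) = 2*j*(24 + l) (f(l, j) = (l + (20 + 4))*(j + j) = (l + 24)*(2*j) = (24 + l)*(2*j) = 2*j*(24 + l))
(1*f(-3, 0))*8 + (196 - 1*(-194)) = (1*(2*0*(24 - 3)))*8 + (196 - 1*(-194)) = (1*(2*0*21))*8 + (196 + 194) = (1*0)*8 + 390 = 0*8 + 390 = 0 + 390 = 390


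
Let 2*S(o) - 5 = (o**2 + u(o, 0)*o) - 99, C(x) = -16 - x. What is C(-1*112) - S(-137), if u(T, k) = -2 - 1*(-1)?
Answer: -9310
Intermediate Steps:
u(T, k) = -1 (u(T, k) = -2 + 1 = -1)
S(o) = -47 + o**2/2 - o/2 (S(o) = 5/2 + ((o**2 - o) - 99)/2 = 5/2 + (-99 + o**2 - o)/2 = 5/2 + (-99/2 + o**2/2 - o/2) = -47 + o**2/2 - o/2)
C(-1*112) - S(-137) = (-16 - (-1)*112) - (-47 + (1/2)*(-137)**2 - 1/2*(-137)) = (-16 - 1*(-112)) - (-47 + (1/2)*18769 + 137/2) = (-16 + 112) - (-47 + 18769/2 + 137/2) = 96 - 1*9406 = 96 - 9406 = -9310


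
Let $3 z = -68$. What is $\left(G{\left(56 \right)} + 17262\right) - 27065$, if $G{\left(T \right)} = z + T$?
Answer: $- \frac{29309}{3} \approx -9769.7$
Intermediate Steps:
$z = - \frac{68}{3}$ ($z = \frac{1}{3} \left(-68\right) = - \frac{68}{3} \approx -22.667$)
$G{\left(T \right)} = - \frac{68}{3} + T$
$\left(G{\left(56 \right)} + 17262\right) - 27065 = \left(\left(- \frac{68}{3} + 56\right) + 17262\right) - 27065 = \left(\frac{100}{3} + 17262\right) - 27065 = \frac{51886}{3} - 27065 = - \frac{29309}{3}$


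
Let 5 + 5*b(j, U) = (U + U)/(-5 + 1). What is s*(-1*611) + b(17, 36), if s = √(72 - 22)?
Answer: -23/5 - 3055*√2 ≈ -4325.0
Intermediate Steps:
b(j, U) = -1 - U/10 (b(j, U) = -1 + ((U + U)/(-5 + 1))/5 = -1 + ((2*U)/(-4))/5 = -1 + ((2*U)*(-¼))/5 = -1 + (-U/2)/5 = -1 - U/10)
s = 5*√2 (s = √50 = 5*√2 ≈ 7.0711)
s*(-1*611) + b(17, 36) = (5*√2)*(-1*611) + (-1 - ⅒*36) = (5*√2)*(-611) + (-1 - 18/5) = -3055*√2 - 23/5 = -23/5 - 3055*√2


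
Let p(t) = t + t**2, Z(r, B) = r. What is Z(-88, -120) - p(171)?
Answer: -29500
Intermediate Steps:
Z(-88, -120) - p(171) = -88 - 171*(1 + 171) = -88 - 171*172 = -88 - 1*29412 = -88 - 29412 = -29500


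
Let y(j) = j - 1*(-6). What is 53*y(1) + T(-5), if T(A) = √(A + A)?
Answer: 371 + I*√10 ≈ 371.0 + 3.1623*I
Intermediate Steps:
T(A) = √2*√A (T(A) = √(2*A) = √2*√A)
y(j) = 6 + j (y(j) = j + 6 = 6 + j)
53*y(1) + T(-5) = 53*(6 + 1) + √2*√(-5) = 53*7 + √2*(I*√5) = 371 + I*√10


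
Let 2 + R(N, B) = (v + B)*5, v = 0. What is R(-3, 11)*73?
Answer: 3869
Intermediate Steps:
R(N, B) = -2 + 5*B (R(N, B) = -2 + (0 + B)*5 = -2 + B*5 = -2 + 5*B)
R(-3, 11)*73 = (-2 + 5*11)*73 = (-2 + 55)*73 = 53*73 = 3869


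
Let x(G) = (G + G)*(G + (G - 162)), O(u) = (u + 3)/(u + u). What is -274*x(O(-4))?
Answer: 88639/8 ≈ 11080.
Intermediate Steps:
O(u) = (3 + u)/(2*u) (O(u) = (3 + u)/((2*u)) = (3 + u)*(1/(2*u)) = (3 + u)/(2*u))
x(G) = 2*G*(-162 + 2*G) (x(G) = (2*G)*(G + (-162 + G)) = (2*G)*(-162 + 2*G) = 2*G*(-162 + 2*G))
-274*x(O(-4)) = -1096*(1/2)*(3 - 4)/(-4)*(-81 + (1/2)*(3 - 4)/(-4)) = -1096*(1/2)*(-1/4)*(-1)*(-81 + (1/2)*(-1/4)*(-1)) = -1096*(-81 + 1/8)/8 = -1096*(-647)/(8*8) = -274*(-647/16) = 88639/8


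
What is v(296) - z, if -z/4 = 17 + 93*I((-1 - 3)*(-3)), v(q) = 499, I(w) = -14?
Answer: -4641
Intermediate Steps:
z = 5140 (z = -4*(17 + 93*(-14)) = -4*(17 - 1302) = -4*(-1285) = 5140)
v(296) - z = 499 - 1*5140 = 499 - 5140 = -4641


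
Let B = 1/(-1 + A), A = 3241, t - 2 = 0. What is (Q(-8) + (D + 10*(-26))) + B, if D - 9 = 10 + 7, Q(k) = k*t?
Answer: -809999/3240 ≈ -250.00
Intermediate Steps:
t = 2 (t = 2 + 0 = 2)
B = 1/3240 (B = 1/(-1 + 3241) = 1/3240 ≈ 0.00030864)
Q(k) = 2*k (Q(k) = k*2 = 2*k)
D = 26 (D = 9 + (10 + 7) = 9 + 17 = 26)
(Q(-8) + (D + 10*(-26))) + B = (2*(-8) + (26 + 10*(-26))) + 1/3240 = (-16 + (26 - 260)) + 1/3240 = (-16 - 234) + 1/3240 = -250 + 1/3240 = -809999/3240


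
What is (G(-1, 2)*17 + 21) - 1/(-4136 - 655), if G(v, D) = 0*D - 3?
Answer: -143729/4791 ≈ -30.000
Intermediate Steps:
G(v, D) = -3 (G(v, D) = 0 - 3 = -3)
(G(-1, 2)*17 + 21) - 1/(-4136 - 655) = (-3*17 + 21) - 1/(-4136 - 655) = (-51 + 21) - 1/(-4791) = -30 - 1*(-1/4791) = -30 + 1/4791 = -143729/4791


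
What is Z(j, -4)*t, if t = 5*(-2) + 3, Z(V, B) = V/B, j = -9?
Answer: -63/4 ≈ -15.750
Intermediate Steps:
t = -7 (t = -10 + 3 = -7)
Z(j, -4)*t = -9/(-4)*(-7) = -9*(-¼)*(-7) = (9/4)*(-7) = -63/4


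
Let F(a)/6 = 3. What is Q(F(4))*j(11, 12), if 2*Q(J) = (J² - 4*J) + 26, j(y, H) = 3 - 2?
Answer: 139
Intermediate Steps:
F(a) = 18 (F(a) = 6*3 = 18)
j(y, H) = 1
Q(J) = 13 + J²/2 - 2*J (Q(J) = ((J² - 4*J) + 26)/2 = (26 + J² - 4*J)/2 = 13 + J²/2 - 2*J)
Q(F(4))*j(11, 12) = (13 + (½)*18² - 2*18)*1 = (13 + (½)*324 - 36)*1 = (13 + 162 - 36)*1 = 139*1 = 139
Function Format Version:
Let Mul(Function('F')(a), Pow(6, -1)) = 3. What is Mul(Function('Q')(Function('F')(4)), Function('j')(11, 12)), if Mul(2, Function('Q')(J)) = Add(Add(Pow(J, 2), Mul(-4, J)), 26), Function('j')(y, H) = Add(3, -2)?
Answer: 139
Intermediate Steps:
Function('F')(a) = 18 (Function('F')(a) = Mul(6, 3) = 18)
Function('j')(y, H) = 1
Function('Q')(J) = Add(13, Mul(Rational(1, 2), Pow(J, 2)), Mul(-2, J)) (Function('Q')(J) = Mul(Rational(1, 2), Add(Add(Pow(J, 2), Mul(-4, J)), 26)) = Mul(Rational(1, 2), Add(26, Pow(J, 2), Mul(-4, J))) = Add(13, Mul(Rational(1, 2), Pow(J, 2)), Mul(-2, J)))
Mul(Function('Q')(Function('F')(4)), Function('j')(11, 12)) = Mul(Add(13, Mul(Rational(1, 2), Pow(18, 2)), Mul(-2, 18)), 1) = Mul(Add(13, Mul(Rational(1, 2), 324), -36), 1) = Mul(Add(13, 162, -36), 1) = Mul(139, 1) = 139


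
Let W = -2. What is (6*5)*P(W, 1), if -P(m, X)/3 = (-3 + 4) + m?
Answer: 90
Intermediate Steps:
P(m, X) = -3 - 3*m (P(m, X) = -3*((-3 + 4) + m) = -3*(1 + m) = -3 - 3*m)
(6*5)*P(W, 1) = (6*5)*(-3 - 3*(-2)) = 30*(-3 + 6) = 30*3 = 90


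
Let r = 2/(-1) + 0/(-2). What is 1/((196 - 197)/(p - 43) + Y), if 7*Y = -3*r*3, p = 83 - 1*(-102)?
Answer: 994/2549 ≈ 0.38996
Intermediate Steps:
r = -2 (r = 2*(-1) + 0*(-½) = -2 + 0 = -2)
p = 185 (p = 83 + 102 = 185)
Y = 18/7 (Y = (-3*(-2)*3)/7 = (6*3)/7 = (⅐)*18 = 18/7 ≈ 2.5714)
1/((196 - 197)/(p - 43) + Y) = 1/((196 - 197)/(185 - 43) + 18/7) = 1/(-1/142 + 18/7) = 1/(2549/994) = 994/2549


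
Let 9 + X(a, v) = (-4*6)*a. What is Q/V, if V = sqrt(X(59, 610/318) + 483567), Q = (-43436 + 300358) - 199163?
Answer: 19253*sqrt(482142)/160714 ≈ 83.182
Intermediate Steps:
Q = 57759 (Q = 256922 - 199163 = 57759)
X(a, v) = -9 - 24*a (X(a, v) = -9 + (-4*6)*a = -9 - 24*a)
V = sqrt(482142) (V = sqrt((-9 - 24*59) + 483567) = sqrt((-9 - 1416) + 483567) = sqrt(-1425 + 483567) = sqrt(482142) ≈ 694.36)
Q/V = 57759/(sqrt(482142)) = 57759*(sqrt(482142)/482142) = 19253*sqrt(482142)/160714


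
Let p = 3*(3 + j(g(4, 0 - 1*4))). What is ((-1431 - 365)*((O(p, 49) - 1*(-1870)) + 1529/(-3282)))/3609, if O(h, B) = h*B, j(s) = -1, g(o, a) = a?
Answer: -6376445662/5922369 ≈ -1076.7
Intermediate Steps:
p = 6 (p = 3*(3 - 1) = 3*2 = 6)
O(h, B) = B*h
((-1431 - 365)*((O(p, 49) - 1*(-1870)) + 1529/(-3282)))/3609 = ((-1431 - 365)*((49*6 - 1*(-1870)) + 1529/(-3282)))/3609 = -1796*((294 + 1870) + 1529*(-1/3282))*(1/3609) = -1796*(2164 - 1529/3282)*(1/3609) = -1796*7100719/3282*(1/3609) = -6376445662/1641*1/3609 = -6376445662/5922369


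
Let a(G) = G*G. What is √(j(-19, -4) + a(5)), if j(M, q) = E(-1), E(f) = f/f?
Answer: √26 ≈ 5.0990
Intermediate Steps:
E(f) = 1
j(M, q) = 1
a(G) = G²
√(j(-19, -4) + a(5)) = √(1 + 5²) = √(1 + 25) = √26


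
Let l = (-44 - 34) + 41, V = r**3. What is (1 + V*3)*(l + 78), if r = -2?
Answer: -943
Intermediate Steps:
V = -8 (V = (-2)**3 = -8)
l = -37 (l = -78 + 41 = -37)
(1 + V*3)*(l + 78) = (1 - 8*3)*(-37 + 78) = (1 - 24)*41 = -23*41 = -943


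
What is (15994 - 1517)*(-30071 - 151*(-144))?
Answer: -120549979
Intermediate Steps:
(15994 - 1517)*(-30071 - 151*(-144)) = 14477*(-30071 + 21744) = 14477*(-8327) = -120549979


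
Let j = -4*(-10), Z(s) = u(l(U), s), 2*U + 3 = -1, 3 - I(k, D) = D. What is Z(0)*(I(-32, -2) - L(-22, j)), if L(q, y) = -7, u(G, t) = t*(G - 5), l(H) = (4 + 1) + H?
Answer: 0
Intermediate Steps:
I(k, D) = 3 - D
U = -2 (U = -3/2 + (½)*(-1) = -3/2 - ½ = -2)
l(H) = 5 + H
u(G, t) = t*(-5 + G)
Z(s) = -2*s (Z(s) = s*(-5 + (5 - 2)) = s*(-5 + 3) = s*(-2) = -2*s)
j = 40
Z(0)*(I(-32, -2) - L(-22, j)) = (-2*0)*((3 - 1*(-2)) - 1*(-7)) = 0*((3 + 2) + 7) = 0*(5 + 7) = 0*12 = 0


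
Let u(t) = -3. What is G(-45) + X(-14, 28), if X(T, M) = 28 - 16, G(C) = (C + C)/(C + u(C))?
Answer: 111/8 ≈ 13.875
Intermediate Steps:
G(C) = 2*C/(-3 + C) (G(C) = (C + C)/(C - 3) = (2*C)/(-3 + C) = 2*C/(-3 + C))
X(T, M) = 12
G(-45) + X(-14, 28) = 2*(-45)/(-3 - 45) + 12 = 2*(-45)/(-48) + 12 = 2*(-45)*(-1/48) + 12 = 15/8 + 12 = 111/8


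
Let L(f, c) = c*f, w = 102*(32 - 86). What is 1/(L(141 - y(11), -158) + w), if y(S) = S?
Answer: -1/26048 ≈ -3.8391e-5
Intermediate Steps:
w = -5508 (w = 102*(-54) = -5508)
1/(L(141 - y(11), -158) + w) = 1/(-158*(141 - 1*11) - 5508) = 1/(-158*(141 - 11) - 5508) = 1/(-158*130 - 5508) = 1/(-20540 - 5508) = 1/(-26048) = -1/26048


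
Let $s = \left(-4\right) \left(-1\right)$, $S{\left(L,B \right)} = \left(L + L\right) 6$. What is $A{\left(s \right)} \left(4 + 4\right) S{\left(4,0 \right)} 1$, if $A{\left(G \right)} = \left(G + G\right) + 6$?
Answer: $5376$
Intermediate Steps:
$S{\left(L,B \right)} = 12 L$ ($S{\left(L,B \right)} = 2 L 6 = 12 L$)
$s = 4$
$A{\left(G \right)} = 6 + 2 G$ ($A{\left(G \right)} = 2 G + 6 = 6 + 2 G$)
$A{\left(s \right)} \left(4 + 4\right) S{\left(4,0 \right)} 1 = \left(6 + 2 \cdot 4\right) \left(4 + 4\right) 12 \cdot 4 \cdot 1 = \left(6 + 8\right) 8 \cdot 48 \cdot 1 = 14 \cdot 384 \cdot 1 = 5376 \cdot 1 = 5376$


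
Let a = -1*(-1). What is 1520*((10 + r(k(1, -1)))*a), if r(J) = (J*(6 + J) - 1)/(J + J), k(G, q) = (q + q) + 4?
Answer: 20900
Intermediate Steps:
a = 1
k(G, q) = 4 + 2*q (k(G, q) = 2*q + 4 = 4 + 2*q)
r(J) = (-1 + J*(6 + J))/(2*J) (r(J) = (-1 + J*(6 + J))/((2*J)) = (-1 + J*(6 + J))*(1/(2*J)) = (-1 + J*(6 + J))/(2*J))
1520*((10 + r(k(1, -1)))*a) = 1520*((10 + (-1 + (4 + 2*(-1))*(6 + (4 + 2*(-1))))/(2*(4 + 2*(-1))))*1) = 1520*((10 + (-1 + (4 - 2)*(6 + (4 - 2)))/(2*(4 - 2)))*1) = 1520*((10 + (1/2)*(-1 + 2*(6 + 2))/2)*1) = 1520*((10 + (1/2)*(1/2)*(-1 + 2*8))*1) = 1520*((10 + (1/2)*(1/2)*(-1 + 16))*1) = 1520*((10 + (1/2)*(1/2)*15)*1) = 1520*((10 + 15/4)*1) = 1520*((55/4)*1) = 1520*(55/4) = 20900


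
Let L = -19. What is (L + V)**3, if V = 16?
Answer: -27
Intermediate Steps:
(L + V)**3 = (-19 + 16)**3 = (-3)**3 = -27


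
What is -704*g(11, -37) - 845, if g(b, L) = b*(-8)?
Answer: 61107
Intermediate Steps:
g(b, L) = -8*b
-704*g(11, -37) - 845 = -(-5632)*11 - 845 = -704*(-88) - 845 = 61952 - 845 = 61107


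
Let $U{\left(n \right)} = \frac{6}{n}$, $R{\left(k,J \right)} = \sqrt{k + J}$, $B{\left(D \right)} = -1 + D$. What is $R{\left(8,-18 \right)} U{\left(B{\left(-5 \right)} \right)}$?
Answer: $- i \sqrt{10} \approx - 3.1623 i$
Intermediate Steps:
$R{\left(k,J \right)} = \sqrt{J + k}$
$R{\left(8,-18 \right)} U{\left(B{\left(-5 \right)} \right)} = \sqrt{-18 + 8} \frac{6}{-1 - 5} = \sqrt{-10} \frac{6}{-6} = i \sqrt{10} \cdot 6 \left(- \frac{1}{6}\right) = i \sqrt{10} \left(-1\right) = - i \sqrt{10}$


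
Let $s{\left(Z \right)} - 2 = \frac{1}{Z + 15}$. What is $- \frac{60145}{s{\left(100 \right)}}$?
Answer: $- \frac{6916675}{231} \approx -29942.0$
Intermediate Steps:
$s{\left(Z \right)} = 2 + \frac{1}{15 + Z}$ ($s{\left(Z \right)} = 2 + \frac{1}{Z + 15} = 2 + \frac{1}{15 + Z}$)
$- \frac{60145}{s{\left(100 \right)}} = - \frac{60145}{\frac{1}{15 + 100} \left(31 + 2 \cdot 100\right)} = - \frac{60145}{\frac{1}{115} \left(31 + 200\right)} = - \frac{60145}{\frac{1}{115} \cdot 231} = - \frac{60145}{\frac{231}{115}} = \left(-60145\right) \frac{115}{231} = - \frac{6916675}{231}$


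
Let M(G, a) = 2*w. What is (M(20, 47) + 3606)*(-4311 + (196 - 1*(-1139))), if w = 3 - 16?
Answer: -10654080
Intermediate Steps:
w = -13
M(G, a) = -26 (M(G, a) = 2*(-13) = -26)
(M(20, 47) + 3606)*(-4311 + (196 - 1*(-1139))) = (-26 + 3606)*(-4311 + (196 - 1*(-1139))) = 3580*(-4311 + (196 + 1139)) = 3580*(-4311 + 1335) = 3580*(-2976) = -10654080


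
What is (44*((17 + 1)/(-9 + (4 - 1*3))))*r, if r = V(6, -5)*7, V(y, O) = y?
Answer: -4158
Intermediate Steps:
r = 42 (r = 6*7 = 42)
(44*((17 + 1)/(-9 + (4 - 1*3))))*r = (44*((17 + 1)/(-9 + (4 - 1*3))))*42 = (44*(18/(-9 + (4 - 3))))*42 = (44*(18/(-9 + 1)))*42 = (44*(18/(-8)))*42 = (44*(18*(-1/8)))*42 = (44*(-9/4))*42 = -99*42 = -4158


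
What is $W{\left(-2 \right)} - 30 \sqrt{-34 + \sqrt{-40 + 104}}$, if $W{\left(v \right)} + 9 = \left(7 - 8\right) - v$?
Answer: $-8 - 30 i \sqrt{26} \approx -8.0 - 152.97 i$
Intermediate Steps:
$W{\left(v \right)} = -10 - v$ ($W{\left(v \right)} = -9 - \left(1 + v\right) = -10 - v$)
$W{\left(-2 \right)} - 30 \sqrt{-34 + \sqrt{-40 + 104}} = \left(-10 - -2\right) - 30 \sqrt{-34 + \sqrt{-40 + 104}} = \left(-10 + 2\right) - 30 \sqrt{-34 + \sqrt{64}} = -8 - 30 \sqrt{-34 + 8} = -8 - 30 \sqrt{-26} = -8 - 30 i \sqrt{26}$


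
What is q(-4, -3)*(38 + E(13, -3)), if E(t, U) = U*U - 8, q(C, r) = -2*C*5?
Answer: 1560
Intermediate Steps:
q(C, r) = -10*C
E(t, U) = -8 + U² (E(t, U) = U² - 8 = -8 + U²)
q(-4, -3)*(38 + E(13, -3)) = (-10*(-4))*(38 + (-8 + (-3)²)) = 40*(38 + (-8 + 9)) = 40*(38 + 1) = 40*39 = 1560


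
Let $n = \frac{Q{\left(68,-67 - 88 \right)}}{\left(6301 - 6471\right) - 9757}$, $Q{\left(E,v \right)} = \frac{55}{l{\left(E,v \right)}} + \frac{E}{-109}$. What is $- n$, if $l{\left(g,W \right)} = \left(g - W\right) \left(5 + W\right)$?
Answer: $- \frac{456119}{7238867670} \approx -6.301 \cdot 10^{-5}$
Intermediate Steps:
$l{\left(g,W \right)} = \left(5 + W\right) \left(g - W\right)$
$Q{\left(E,v \right)} = \frac{55}{- v^{2} - 5 v + 5 E + E v} - \frac{E}{109}$ ($Q{\left(E,v \right)} = \frac{55}{- v^{2} - 5 v + 5 E + v E} + \frac{E}{-109} = \frac{55}{- v^{2} - 5 v + 5 E + E v} + E \left(- \frac{1}{109}\right) = \frac{55}{- v^{2} - 5 v + 5 E + E v} - \frac{E}{109}$)
$n = \frac{456119}{7238867670}$ ($n = \frac{\frac{55}{- \left(-67 - 88\right)^{2} - 5 \left(-67 - 88\right) + 5 \cdot 68 + 68 \left(-67 - 88\right)} - \frac{68}{109}}{\left(6301 - 6471\right) - 9757} = \frac{\frac{55}{- \left(-67 - 88\right)^{2} - 5 \left(-67 - 88\right) + 340 + 68 \left(-67 - 88\right)} - \frac{68}{109}}{-170 - 9757} = \frac{\frac{55}{- \left(-155\right)^{2} - -775 + 340 + 68 \left(-155\right)} - \frac{68}{109}}{-9927} = \left(\frac{55}{\left(-1\right) 24025 + 775 + 340 - 10540} - \frac{68}{109}\right) \left(- \frac{1}{9927}\right) = \left(\frac{55}{-24025 + 775 + 340 - 10540} - \frac{68}{109}\right) \left(- \frac{1}{9927}\right) = \left(\frac{55}{-33450} - \frac{68}{109}\right) \left(- \frac{1}{9927}\right) = \left(55 \left(- \frac{1}{33450}\right) - \frac{68}{109}\right) \left(- \frac{1}{9927}\right) = \left(- \frac{11}{6690} - \frac{68}{109}\right) \left(- \frac{1}{9927}\right) = \left(- \frac{456119}{729210}\right) \left(- \frac{1}{9927}\right) = \frac{456119}{7238867670} \approx 6.301 \cdot 10^{-5}$)
$- n = \left(-1\right) \frac{456119}{7238867670} = - \frac{456119}{7238867670}$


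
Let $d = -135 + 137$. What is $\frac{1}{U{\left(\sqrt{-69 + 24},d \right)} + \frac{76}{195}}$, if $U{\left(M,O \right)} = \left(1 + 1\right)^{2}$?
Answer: $\frac{195}{856} \approx 0.2278$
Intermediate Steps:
$d = 2$
$U{\left(M,O \right)} = 4$ ($U{\left(M,O \right)} = 2^{2} = 4$)
$\frac{1}{U{\left(\sqrt{-69 + 24},d \right)} + \frac{76}{195}} = \frac{1}{4 + \frac{76}{195}} = \frac{1}{\frac{856}{195}} = \frac{195}{856}$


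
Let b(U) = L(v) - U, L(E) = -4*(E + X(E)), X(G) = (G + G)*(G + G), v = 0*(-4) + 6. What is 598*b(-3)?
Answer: -357006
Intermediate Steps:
v = 6 (v = 0 + 6 = 6)
X(G) = 4*G² (X(G) = (2*G)*(2*G) = 4*G²)
L(E) = -16*E² - 4*E (L(E) = -4*(E + 4*E²) = -16*E² - 4*E)
b(U) = -600 - U (b(U) = 4*6*(-1 - 4*6) - U = 4*6*(-1 - 24) - U = 4*6*(-25) - U = -600 - U)
598*b(-3) = 598*(-600 - 1*(-3)) = 598*(-600 + 3) = 598*(-597) = -357006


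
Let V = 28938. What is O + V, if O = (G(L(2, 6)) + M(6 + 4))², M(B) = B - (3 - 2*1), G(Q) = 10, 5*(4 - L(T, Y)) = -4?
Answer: 29299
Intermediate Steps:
L(T, Y) = 24/5 (L(T, Y) = 4 - ⅕*(-4) = 4 + ⅘ = 24/5)
M(B) = -1 + B (M(B) = B - (3 - 2) = B - 1*1 = B - 1 = -1 + B)
O = 361 (O = (10 + (-1 + (6 + 4)))² = (10 + (-1 + 10))² = (10 + 9)² = 19² = 361)
O + V = 361 + 28938 = 29299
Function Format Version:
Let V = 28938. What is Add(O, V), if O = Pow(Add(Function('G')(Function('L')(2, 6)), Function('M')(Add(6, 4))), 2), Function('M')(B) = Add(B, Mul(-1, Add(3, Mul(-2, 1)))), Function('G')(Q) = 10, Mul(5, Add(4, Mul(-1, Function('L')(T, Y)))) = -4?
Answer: 29299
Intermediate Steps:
Function('L')(T, Y) = Rational(24, 5) (Function('L')(T, Y) = Add(4, Mul(Rational(-1, 5), -4)) = Add(4, Rational(4, 5)) = Rational(24, 5))
Function('M')(B) = Add(-1, B) (Function('M')(B) = Add(B, Mul(-1, Add(3, -2))) = Add(B, Mul(-1, 1)) = Add(B, -1) = Add(-1, B))
O = 361 (O = Pow(Add(10, Add(-1, Add(6, 4))), 2) = Pow(Add(10, Add(-1, 10)), 2) = Pow(Add(10, 9), 2) = Pow(19, 2) = 361)
Add(O, V) = Add(361, 28938) = 29299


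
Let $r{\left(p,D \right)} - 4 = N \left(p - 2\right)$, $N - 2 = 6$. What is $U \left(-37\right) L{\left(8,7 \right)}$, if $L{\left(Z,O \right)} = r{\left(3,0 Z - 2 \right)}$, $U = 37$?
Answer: $-16428$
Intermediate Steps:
$N = 8$ ($N = 2 + 6 = 8$)
$r{\left(p,D \right)} = -12 + 8 p$ ($r{\left(p,D \right)} = 4 + 8 \left(p - 2\right) = 4 + 8 \left(-2 + p\right) = 4 + \left(-16 + 8 p\right) = -12 + 8 p$)
$L{\left(Z,O \right)} = 12$ ($L{\left(Z,O \right)} = -12 + 8 \cdot 3 = -12 + 24 = 12$)
$U \left(-37\right) L{\left(8,7 \right)} = 37 \left(-37\right) 12 = \left(-1369\right) 12 = -16428$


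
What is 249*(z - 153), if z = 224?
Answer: 17679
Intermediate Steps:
249*(z - 153) = 249*(224 - 153) = 249*71 = 17679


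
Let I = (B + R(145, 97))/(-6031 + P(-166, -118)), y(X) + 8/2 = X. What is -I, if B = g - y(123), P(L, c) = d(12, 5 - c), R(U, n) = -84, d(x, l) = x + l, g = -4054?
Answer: -387/536 ≈ -0.72202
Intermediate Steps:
d(x, l) = l + x
P(L, c) = 17 - c (P(L, c) = (5 - c) + 12 = 17 - c)
y(X) = -4 + X
B = -4173 (B = -4054 - (-4 + 123) = -4054 - 1*119 = -4054 - 119 = -4173)
I = 387/536 (I = (-4173 - 84)/(-6031 + (17 - 1*(-118))) = -4257/(-6031 + (17 + 118)) = -4257/(-6031 + 135) = -4257/(-5896) = -4257*(-1/5896) = 387/536 ≈ 0.72202)
-I = -1*387/536 = -387/536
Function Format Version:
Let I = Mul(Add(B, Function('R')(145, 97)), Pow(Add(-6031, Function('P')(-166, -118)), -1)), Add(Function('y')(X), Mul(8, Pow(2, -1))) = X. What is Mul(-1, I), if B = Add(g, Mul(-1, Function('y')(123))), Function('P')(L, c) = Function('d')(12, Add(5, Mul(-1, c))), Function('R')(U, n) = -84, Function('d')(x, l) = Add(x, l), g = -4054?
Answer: Rational(-387, 536) ≈ -0.72202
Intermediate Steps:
Function('d')(x, l) = Add(l, x)
Function('P')(L, c) = Add(17, Mul(-1, c)) (Function('P')(L, c) = Add(Add(5, Mul(-1, c)), 12) = Add(17, Mul(-1, c)))
Function('y')(X) = Add(-4, X)
B = -4173 (B = Add(-4054, Mul(-1, Add(-4, 123))) = Add(-4054, Mul(-1, 119)) = Add(-4054, -119) = -4173)
I = Rational(387, 536) (I = Mul(Add(-4173, -84), Pow(Add(-6031, Add(17, Mul(-1, -118))), -1)) = Mul(-4257, Pow(Add(-6031, Add(17, 118)), -1)) = Mul(-4257, Pow(Add(-6031, 135), -1)) = Mul(-4257, Pow(-5896, -1)) = Mul(-4257, Rational(-1, 5896)) = Rational(387, 536) ≈ 0.72202)
Mul(-1, I) = Mul(-1, Rational(387, 536)) = Rational(-387, 536)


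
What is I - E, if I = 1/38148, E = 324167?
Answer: -12366322715/38148 ≈ -3.2417e+5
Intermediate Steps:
I = 1/38148 ≈ 2.6214e-5
I - E = 1/38148 - 1*324167 = 1/38148 - 324167 = -12366322715/38148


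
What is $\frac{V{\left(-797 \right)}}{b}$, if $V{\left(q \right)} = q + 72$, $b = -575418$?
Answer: $\frac{25}{19842} \approx 0.00126$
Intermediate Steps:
$V{\left(q \right)} = 72 + q$
$\frac{V{\left(-797 \right)}}{b} = \frac{72 - 797}{-575418} = \left(-725\right) \left(- \frac{1}{575418}\right) = \frac{25}{19842}$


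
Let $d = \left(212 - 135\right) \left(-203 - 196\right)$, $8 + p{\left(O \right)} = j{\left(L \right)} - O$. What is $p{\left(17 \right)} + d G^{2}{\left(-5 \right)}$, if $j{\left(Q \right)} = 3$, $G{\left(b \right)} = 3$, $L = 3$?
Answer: $-276529$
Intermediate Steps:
$p{\left(O \right)} = -5 - O$ ($p{\left(O \right)} = -8 - \left(-3 + O\right) = -5 - O$)
$d = -30723$ ($d = 77 \left(-399\right) = -30723$)
$p{\left(17 \right)} + d G^{2}{\left(-5 \right)} = \left(-5 - 17\right) - 30723 \cdot 3^{2} = \left(-5 - 17\right) - 276507 = -22 - 276507 = -276529$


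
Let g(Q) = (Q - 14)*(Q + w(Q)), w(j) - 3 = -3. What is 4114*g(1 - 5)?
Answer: 296208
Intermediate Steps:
w(j) = 0 (w(j) = 3 - 3 = 0)
g(Q) = Q*(-14 + Q) (g(Q) = (Q - 14)*(Q + 0) = (-14 + Q)*Q = Q*(-14 + Q))
4114*g(1 - 5) = 4114*((1 - 5)*(-14 + (1 - 5))) = 4114*(-4*(-14 - 4)) = 4114*(-4*(-18)) = 4114*72 = 296208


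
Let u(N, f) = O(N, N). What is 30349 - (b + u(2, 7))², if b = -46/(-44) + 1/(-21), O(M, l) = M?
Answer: 6475893731/213444 ≈ 30340.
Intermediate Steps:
u(N, f) = N
b = 461/462 (b = -46*(-1/44) + 1*(-1/21) = 23/22 - 1/21 = 461/462 ≈ 0.99784)
30349 - (b + u(2, 7))² = 30349 - (461/462 + 2)² = 30349 - (1385/462)² = 30349 - 1*1918225/213444 = 30349 - 1918225/213444 = 6475893731/213444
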